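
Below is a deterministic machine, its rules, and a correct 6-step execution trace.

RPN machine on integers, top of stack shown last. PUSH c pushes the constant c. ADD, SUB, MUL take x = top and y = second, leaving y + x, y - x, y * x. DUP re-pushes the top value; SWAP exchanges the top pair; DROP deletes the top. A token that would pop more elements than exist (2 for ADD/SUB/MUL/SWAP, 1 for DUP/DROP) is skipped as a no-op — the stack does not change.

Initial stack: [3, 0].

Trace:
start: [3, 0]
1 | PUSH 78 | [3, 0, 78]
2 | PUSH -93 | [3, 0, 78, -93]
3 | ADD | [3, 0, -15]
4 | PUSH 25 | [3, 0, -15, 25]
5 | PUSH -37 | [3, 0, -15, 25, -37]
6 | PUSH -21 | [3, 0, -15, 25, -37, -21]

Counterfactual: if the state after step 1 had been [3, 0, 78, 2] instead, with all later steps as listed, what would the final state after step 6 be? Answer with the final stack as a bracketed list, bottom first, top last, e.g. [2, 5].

state after step 1 := [3, 0, 78, 2]
2 | PUSH -93 | [3, 0, 78, 2, -93]
3 | ADD | [3, 0, 78, -91]
4 | PUSH 25 | [3, 0, 78, -91, 25]
5 | PUSH -37 | [3, 0, 78, -91, 25, -37]
6 | PUSH -21 | [3, 0, 78, -91, 25, -37, -21]

[3, 0, 78, -91, 25, -37, -21]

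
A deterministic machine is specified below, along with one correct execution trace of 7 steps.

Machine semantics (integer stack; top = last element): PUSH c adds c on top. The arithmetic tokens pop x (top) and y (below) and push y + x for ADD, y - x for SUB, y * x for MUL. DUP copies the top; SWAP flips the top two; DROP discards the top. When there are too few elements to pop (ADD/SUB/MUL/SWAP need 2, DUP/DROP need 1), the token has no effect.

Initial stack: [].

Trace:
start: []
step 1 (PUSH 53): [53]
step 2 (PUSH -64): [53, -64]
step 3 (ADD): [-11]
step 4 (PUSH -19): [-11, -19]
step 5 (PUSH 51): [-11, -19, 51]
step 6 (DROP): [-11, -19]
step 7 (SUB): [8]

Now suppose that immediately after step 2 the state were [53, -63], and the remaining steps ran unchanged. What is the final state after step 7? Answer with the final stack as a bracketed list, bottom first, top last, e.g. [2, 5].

state after step 2 := [53, -63]
step 3 (ADD): [-10]
step 4 (PUSH -19): [-10, -19]
step 5 (PUSH 51): [-10, -19, 51]
step 6 (DROP): [-10, -19]
step 7 (SUB): [9]

[9]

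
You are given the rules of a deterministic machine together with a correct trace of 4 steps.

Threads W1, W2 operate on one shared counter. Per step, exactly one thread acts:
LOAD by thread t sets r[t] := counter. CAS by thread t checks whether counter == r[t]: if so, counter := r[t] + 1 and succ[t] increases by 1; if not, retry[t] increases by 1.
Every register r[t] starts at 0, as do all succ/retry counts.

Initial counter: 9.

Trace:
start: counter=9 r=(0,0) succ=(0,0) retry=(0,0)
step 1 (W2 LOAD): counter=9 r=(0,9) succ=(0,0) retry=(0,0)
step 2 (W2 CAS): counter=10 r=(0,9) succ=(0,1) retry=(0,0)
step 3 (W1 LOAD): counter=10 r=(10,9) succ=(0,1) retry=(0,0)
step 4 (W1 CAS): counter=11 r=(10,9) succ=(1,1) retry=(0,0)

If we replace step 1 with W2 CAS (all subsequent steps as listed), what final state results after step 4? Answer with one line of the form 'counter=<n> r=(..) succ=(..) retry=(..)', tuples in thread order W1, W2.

counter=10 r=(9,0) succ=(1,0) retry=(0,2)

(re-executing from step 1 with the substitution; state before step 1: counter=9 r=(0,0) succ=(0,0) retry=(0,0))
step 1 (W2 CAS): counter=9 r=(0,0) succ=(0,0) retry=(0,1)
step 2 (W2 CAS): counter=9 r=(0,0) succ=(0,0) retry=(0,2)
step 3 (W1 LOAD): counter=9 r=(9,0) succ=(0,0) retry=(0,2)
step 4 (W1 CAS): counter=10 r=(9,0) succ=(1,0) retry=(0,2)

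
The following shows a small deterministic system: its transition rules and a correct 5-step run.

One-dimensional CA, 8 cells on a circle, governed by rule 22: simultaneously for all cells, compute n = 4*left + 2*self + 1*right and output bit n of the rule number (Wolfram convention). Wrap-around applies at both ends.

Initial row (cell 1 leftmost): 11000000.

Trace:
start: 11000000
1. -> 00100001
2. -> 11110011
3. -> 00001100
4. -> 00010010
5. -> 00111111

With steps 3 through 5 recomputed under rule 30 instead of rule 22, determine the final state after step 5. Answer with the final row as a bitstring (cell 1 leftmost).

(re-executing steps 3..5 under rule 30; state before step 3: 11110011)
3. -> 00001110
4. -> 00011001
5. -> 10110111

10110111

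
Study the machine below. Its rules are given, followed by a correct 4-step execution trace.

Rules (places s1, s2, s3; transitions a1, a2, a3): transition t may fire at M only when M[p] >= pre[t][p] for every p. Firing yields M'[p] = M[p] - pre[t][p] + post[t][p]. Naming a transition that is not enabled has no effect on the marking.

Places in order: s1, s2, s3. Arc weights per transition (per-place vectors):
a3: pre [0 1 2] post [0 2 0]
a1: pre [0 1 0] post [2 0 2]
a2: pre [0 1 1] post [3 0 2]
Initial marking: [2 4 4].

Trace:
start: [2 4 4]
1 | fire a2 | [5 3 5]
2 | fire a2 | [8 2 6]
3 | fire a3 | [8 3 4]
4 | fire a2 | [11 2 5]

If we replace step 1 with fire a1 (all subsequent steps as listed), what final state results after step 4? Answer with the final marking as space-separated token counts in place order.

(re-executing from step 1 with the substitution; state before step 1: [2 4 4])
1 | fire a1 | [4 3 6]
2 | fire a2 | [7 2 7]
3 | fire a3 | [7 3 5]
4 | fire a2 | [10 2 6]

10 2 6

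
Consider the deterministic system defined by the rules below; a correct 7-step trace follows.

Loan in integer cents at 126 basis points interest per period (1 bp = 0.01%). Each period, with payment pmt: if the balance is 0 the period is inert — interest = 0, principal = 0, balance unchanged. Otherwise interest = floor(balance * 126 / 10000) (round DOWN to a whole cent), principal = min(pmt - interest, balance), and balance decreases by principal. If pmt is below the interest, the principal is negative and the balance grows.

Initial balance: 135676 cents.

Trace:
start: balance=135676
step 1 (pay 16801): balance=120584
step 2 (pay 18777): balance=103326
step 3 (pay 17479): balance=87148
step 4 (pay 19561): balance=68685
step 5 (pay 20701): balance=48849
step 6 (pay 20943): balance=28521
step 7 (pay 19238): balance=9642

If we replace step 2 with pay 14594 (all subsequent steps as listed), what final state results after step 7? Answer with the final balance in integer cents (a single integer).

14095

(re-executing from step 2 with the substitution; state before step 2: balance=120584)
step 2 (pay 14594): balance=107509
step 3 (pay 17479): balance=91384
step 4 (pay 19561): balance=72974
step 5 (pay 20701): balance=53192
step 6 (pay 20943): balance=32919
step 7 (pay 19238): balance=14095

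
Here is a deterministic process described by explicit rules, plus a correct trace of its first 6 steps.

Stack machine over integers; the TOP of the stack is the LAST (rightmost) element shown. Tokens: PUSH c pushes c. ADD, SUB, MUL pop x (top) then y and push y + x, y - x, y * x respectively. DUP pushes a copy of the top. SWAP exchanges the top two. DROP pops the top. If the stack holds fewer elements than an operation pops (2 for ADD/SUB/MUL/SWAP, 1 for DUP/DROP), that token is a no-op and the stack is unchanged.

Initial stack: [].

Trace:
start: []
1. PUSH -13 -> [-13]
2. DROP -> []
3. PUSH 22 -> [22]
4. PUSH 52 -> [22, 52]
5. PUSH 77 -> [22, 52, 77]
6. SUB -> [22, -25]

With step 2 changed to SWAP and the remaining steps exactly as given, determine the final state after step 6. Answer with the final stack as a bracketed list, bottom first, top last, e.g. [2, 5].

(re-executing from step 2 with the substitution; state before step 2: [-13])
2. SWAP -> [-13]
3. PUSH 22 -> [-13, 22]
4. PUSH 52 -> [-13, 22, 52]
5. PUSH 77 -> [-13, 22, 52, 77]
6. SUB -> [-13, 22, -25]

[-13, 22, -25]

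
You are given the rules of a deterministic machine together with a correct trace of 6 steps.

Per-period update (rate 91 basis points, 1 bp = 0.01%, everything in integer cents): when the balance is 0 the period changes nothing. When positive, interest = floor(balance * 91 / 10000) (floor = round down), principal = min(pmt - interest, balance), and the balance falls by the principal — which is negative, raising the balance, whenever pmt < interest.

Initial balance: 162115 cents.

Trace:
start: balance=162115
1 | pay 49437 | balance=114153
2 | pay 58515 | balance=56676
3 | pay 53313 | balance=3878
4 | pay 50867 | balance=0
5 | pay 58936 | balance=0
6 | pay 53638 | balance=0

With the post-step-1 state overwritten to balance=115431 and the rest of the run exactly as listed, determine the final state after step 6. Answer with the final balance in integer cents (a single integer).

0

state after step 1 := balance=115431
2 | pay 58515 | balance=57966
3 | pay 53313 | balance=5180
4 | pay 50867 | balance=0
5 | pay 58936 | balance=0
6 | pay 53638 | balance=0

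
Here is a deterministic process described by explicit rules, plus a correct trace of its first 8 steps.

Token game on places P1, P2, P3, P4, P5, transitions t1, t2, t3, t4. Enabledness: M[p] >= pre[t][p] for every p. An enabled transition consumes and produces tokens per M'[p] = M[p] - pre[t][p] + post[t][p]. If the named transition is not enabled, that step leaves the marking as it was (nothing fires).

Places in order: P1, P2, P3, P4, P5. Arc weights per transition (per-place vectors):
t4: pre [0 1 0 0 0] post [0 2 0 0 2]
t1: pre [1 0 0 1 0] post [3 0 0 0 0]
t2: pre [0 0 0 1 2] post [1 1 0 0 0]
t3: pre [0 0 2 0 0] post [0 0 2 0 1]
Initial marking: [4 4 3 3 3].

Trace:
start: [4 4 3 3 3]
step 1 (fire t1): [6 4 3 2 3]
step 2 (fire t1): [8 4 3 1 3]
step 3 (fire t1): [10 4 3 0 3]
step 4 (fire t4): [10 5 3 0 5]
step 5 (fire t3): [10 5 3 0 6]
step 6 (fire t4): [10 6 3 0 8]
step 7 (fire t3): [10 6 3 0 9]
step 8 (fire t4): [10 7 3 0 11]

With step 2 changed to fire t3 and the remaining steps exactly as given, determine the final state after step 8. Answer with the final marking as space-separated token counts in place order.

(re-executing from step 2 with the substitution; state before step 2: [6 4 3 2 3])
step 2 (fire t3): [6 4 3 2 4]
step 3 (fire t1): [8 4 3 1 4]
step 4 (fire t4): [8 5 3 1 6]
step 5 (fire t3): [8 5 3 1 7]
step 6 (fire t4): [8 6 3 1 9]
step 7 (fire t3): [8 6 3 1 10]
step 8 (fire t4): [8 7 3 1 12]

8 7 3 1 12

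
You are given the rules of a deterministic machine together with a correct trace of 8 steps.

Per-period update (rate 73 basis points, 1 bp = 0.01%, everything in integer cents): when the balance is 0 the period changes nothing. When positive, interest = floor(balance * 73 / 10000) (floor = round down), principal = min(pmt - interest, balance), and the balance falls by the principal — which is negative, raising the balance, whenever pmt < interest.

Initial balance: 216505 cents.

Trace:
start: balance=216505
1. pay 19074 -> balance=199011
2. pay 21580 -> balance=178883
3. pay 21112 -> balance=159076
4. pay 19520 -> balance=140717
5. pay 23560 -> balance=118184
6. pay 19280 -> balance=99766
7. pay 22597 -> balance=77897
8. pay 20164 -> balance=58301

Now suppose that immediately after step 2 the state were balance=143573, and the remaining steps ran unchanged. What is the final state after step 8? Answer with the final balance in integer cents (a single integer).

state after step 2 := balance=143573
3. pay 21112 -> balance=123509
4. pay 19520 -> balance=104890
5. pay 23560 -> balance=82095
6. pay 19280 -> balance=63414
7. pay 22597 -> balance=41279
8. pay 20164 -> balance=21416

21416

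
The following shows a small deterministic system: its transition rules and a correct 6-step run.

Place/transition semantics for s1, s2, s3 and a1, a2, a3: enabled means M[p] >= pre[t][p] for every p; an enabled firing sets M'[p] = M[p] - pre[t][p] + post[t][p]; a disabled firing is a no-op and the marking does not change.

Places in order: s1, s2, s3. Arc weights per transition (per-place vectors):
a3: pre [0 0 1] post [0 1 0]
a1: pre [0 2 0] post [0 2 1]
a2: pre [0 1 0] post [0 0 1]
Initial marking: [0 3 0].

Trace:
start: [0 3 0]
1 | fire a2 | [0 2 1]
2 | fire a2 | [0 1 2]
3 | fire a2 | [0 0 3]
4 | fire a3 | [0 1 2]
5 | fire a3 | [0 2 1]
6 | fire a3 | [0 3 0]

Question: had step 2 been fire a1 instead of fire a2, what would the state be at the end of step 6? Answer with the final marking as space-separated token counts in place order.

(re-executing from step 2 with the substitution; state before step 2: [0 2 1])
2 | fire a1 | [0 2 2]
3 | fire a2 | [0 1 3]
4 | fire a3 | [0 2 2]
5 | fire a3 | [0 3 1]
6 | fire a3 | [0 4 0]

0 4 0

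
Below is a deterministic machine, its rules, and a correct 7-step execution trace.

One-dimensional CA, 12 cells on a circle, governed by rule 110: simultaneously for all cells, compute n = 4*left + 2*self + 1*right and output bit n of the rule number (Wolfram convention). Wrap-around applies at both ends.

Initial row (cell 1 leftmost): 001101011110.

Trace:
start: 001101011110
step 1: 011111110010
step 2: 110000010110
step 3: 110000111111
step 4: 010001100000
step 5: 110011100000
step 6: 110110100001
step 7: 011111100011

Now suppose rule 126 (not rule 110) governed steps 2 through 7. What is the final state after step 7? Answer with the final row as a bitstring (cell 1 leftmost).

(re-executing steps 2..7 under rule 126; state before step 2: 011111110010)
step 2: 110000011111
step 3: 011000110000
step 4: 111101111000
step 5: 100111001101
step 6: 111101111111
step 7: 000111000000

000111000000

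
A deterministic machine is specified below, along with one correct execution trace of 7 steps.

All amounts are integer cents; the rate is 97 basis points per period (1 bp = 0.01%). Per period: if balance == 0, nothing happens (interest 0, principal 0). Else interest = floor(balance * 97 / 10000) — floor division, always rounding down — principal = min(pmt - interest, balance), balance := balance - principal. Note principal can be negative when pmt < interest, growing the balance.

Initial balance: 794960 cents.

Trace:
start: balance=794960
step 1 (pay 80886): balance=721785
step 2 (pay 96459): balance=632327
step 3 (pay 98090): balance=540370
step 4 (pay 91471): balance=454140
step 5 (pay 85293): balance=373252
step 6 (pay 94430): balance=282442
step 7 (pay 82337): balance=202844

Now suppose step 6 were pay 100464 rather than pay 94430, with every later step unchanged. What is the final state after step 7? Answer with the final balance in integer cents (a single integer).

196752

(re-executing from step 6 with the substitution; state before step 6: balance=373252)
step 6 (pay 100464): balance=276408
step 7 (pay 82337): balance=196752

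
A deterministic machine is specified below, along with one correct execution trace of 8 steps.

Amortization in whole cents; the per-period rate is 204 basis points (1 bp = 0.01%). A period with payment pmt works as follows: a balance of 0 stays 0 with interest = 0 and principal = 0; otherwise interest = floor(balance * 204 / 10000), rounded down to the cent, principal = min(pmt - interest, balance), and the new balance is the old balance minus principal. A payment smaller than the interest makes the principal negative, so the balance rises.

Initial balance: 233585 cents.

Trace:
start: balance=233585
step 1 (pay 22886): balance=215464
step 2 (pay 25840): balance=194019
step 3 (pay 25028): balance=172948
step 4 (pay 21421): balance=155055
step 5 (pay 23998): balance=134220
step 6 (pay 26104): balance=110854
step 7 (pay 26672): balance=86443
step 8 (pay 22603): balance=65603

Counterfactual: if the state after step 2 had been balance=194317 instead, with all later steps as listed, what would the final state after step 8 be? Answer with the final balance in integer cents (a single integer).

state after step 2 := balance=194317
step 3 (pay 25028): balance=173253
step 4 (pay 21421): balance=155366
step 5 (pay 23998): balance=134537
step 6 (pay 26104): balance=111177
step 7 (pay 26672): balance=86773
step 8 (pay 22603): balance=65940

65940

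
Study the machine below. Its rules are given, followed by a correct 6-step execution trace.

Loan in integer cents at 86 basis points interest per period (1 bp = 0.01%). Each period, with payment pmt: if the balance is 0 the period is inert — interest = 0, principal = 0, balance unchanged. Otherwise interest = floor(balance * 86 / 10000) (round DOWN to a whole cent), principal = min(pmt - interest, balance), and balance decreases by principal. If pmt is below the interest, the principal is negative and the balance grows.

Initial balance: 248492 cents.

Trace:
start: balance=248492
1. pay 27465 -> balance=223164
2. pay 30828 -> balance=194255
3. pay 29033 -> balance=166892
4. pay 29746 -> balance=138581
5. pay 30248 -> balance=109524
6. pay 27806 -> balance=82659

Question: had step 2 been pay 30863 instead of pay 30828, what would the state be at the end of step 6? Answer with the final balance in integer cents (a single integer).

(re-executing from step 2 with the substitution; state before step 2: balance=223164)
2. pay 30863 -> balance=194220
3. pay 29033 -> balance=166857
4. pay 29746 -> balance=138545
5. pay 30248 -> balance=109488
6. pay 27806 -> balance=82623

82623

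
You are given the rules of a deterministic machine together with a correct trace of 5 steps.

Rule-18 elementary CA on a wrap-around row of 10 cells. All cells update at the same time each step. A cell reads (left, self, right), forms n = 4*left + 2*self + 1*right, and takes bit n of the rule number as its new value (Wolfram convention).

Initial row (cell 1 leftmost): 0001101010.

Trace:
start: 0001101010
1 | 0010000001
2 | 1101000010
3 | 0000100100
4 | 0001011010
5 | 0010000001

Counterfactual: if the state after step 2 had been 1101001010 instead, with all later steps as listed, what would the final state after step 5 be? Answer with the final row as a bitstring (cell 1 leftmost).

state after step 2 := 1101001010
3 | 0000110000
4 | 0001001000
5 | 0010110100

0010110100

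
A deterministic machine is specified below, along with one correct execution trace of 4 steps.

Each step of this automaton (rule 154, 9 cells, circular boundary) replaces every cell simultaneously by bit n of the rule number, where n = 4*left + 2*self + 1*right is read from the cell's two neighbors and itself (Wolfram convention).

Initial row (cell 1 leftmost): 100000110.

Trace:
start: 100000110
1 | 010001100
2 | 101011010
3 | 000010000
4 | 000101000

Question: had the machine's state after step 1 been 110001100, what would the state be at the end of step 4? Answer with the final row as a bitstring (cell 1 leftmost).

state after step 1 := 110001100
2 | 101011011
3 | 000010011
4 | 100101110

100101110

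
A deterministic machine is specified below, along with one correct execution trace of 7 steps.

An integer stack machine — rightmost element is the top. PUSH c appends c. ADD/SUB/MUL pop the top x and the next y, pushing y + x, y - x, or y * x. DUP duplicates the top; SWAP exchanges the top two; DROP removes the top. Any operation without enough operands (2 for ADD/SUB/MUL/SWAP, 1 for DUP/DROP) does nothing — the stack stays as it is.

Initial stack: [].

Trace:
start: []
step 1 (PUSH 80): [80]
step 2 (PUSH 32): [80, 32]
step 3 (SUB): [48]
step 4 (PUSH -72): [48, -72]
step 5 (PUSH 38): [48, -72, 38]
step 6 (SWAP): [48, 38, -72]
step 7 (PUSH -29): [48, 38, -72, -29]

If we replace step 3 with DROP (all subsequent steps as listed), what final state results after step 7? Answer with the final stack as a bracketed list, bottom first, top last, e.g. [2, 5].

(re-executing from step 3 with the substitution; state before step 3: [80, 32])
step 3 (DROP): [80]
step 4 (PUSH -72): [80, -72]
step 5 (PUSH 38): [80, -72, 38]
step 6 (SWAP): [80, 38, -72]
step 7 (PUSH -29): [80, 38, -72, -29]

[80, 38, -72, -29]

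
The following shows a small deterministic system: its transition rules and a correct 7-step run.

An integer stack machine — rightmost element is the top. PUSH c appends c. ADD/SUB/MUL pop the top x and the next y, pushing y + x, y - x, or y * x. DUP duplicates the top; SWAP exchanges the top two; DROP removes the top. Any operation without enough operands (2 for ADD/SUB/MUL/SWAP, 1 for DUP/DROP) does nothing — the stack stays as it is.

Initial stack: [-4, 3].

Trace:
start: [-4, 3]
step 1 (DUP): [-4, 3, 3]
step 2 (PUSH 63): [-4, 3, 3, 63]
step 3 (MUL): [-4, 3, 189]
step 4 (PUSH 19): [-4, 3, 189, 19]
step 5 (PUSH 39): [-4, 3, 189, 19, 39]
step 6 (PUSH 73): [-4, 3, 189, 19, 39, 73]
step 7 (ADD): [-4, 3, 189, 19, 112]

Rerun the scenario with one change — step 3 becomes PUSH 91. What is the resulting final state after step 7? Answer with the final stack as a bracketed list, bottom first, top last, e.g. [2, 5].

[-4, 3, 3, 63, 91, 19, 112]

(re-executing from step 3 with the substitution; state before step 3: [-4, 3, 3, 63])
step 3 (PUSH 91): [-4, 3, 3, 63, 91]
step 4 (PUSH 19): [-4, 3, 3, 63, 91, 19]
step 5 (PUSH 39): [-4, 3, 3, 63, 91, 19, 39]
step 6 (PUSH 73): [-4, 3, 3, 63, 91, 19, 39, 73]
step 7 (ADD): [-4, 3, 3, 63, 91, 19, 112]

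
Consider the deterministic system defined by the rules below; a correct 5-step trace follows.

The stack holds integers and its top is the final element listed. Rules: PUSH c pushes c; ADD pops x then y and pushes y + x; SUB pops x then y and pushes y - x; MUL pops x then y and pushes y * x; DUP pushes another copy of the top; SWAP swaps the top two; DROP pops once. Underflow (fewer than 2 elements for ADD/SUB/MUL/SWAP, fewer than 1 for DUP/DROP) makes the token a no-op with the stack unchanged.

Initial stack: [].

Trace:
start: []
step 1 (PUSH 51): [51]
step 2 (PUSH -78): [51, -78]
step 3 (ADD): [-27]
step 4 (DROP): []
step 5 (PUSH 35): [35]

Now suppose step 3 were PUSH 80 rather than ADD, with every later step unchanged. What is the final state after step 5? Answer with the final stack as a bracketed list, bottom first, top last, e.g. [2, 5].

[51, -78, 35]

(re-executing from step 3 with the substitution; state before step 3: [51, -78])
step 3 (PUSH 80): [51, -78, 80]
step 4 (DROP): [51, -78]
step 5 (PUSH 35): [51, -78, 35]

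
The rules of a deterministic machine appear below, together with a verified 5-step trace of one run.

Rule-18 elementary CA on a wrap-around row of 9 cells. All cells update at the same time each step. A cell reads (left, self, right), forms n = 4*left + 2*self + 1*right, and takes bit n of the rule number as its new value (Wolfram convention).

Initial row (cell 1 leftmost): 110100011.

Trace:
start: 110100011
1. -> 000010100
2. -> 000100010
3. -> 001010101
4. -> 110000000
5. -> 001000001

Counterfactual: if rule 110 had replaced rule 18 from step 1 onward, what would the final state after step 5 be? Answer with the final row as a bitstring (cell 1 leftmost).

000011010

(re-executing steps 1..5 under rule 110; state before step 1: 110100011)
1. -> 011100110
2. -> 110101110
3. -> 111111011
4. -> 000001110
5. -> 000011010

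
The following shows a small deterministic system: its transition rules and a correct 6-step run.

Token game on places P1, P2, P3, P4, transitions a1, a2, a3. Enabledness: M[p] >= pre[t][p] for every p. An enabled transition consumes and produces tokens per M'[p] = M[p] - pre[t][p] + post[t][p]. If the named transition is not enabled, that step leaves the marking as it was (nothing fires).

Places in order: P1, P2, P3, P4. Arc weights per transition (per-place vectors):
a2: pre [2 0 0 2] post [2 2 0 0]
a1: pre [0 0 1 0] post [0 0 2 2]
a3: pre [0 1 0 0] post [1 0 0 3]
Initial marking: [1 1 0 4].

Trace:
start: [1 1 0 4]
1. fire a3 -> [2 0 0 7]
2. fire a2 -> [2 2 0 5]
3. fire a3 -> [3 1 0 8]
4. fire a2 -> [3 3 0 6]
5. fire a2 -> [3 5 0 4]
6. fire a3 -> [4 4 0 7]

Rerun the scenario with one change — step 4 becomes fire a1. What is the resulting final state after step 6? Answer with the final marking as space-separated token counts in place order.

4 2 0 9

(re-executing from step 4 with the substitution; state before step 4: [3 1 0 8])
4. fire a1 -> [3 1 0 8]
5. fire a2 -> [3 3 0 6]
6. fire a3 -> [4 2 0 9]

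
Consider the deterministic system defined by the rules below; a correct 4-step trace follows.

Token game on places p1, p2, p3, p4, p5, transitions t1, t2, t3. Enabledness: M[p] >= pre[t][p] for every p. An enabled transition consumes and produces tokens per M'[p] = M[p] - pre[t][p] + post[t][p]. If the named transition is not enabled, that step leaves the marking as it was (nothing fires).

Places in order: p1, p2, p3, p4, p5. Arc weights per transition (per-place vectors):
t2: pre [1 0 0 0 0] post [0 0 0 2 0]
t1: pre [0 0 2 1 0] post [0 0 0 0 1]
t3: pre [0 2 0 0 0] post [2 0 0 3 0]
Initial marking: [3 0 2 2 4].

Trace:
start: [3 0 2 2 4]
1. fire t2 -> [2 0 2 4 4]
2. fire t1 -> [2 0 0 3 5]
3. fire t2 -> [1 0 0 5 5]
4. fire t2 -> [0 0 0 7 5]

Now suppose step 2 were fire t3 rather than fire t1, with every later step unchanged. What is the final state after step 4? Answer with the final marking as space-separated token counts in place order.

(re-executing from step 2 with the substitution; state before step 2: [2 0 2 4 4])
2. fire t3 -> [2 0 2 4 4]
3. fire t2 -> [1 0 2 6 4]
4. fire t2 -> [0 0 2 8 4]

0 0 2 8 4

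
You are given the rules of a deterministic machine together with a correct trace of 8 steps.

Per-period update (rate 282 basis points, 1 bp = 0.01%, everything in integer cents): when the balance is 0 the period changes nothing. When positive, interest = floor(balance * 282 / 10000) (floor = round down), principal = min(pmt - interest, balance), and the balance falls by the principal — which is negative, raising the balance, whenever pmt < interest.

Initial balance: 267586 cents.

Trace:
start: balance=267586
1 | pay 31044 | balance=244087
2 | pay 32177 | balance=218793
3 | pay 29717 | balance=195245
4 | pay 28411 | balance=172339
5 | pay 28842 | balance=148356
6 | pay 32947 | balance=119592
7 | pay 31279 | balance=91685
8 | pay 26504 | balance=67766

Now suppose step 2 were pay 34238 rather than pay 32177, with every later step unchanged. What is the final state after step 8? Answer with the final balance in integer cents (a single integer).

65332

(re-executing from step 2 with the substitution; state before step 2: balance=244087)
2 | pay 34238 | balance=216732
3 | pay 29717 | balance=193126
4 | pay 28411 | balance=170161
5 | pay 28842 | balance=146117
6 | pay 32947 | balance=117290
7 | pay 31279 | balance=89318
8 | pay 26504 | balance=65332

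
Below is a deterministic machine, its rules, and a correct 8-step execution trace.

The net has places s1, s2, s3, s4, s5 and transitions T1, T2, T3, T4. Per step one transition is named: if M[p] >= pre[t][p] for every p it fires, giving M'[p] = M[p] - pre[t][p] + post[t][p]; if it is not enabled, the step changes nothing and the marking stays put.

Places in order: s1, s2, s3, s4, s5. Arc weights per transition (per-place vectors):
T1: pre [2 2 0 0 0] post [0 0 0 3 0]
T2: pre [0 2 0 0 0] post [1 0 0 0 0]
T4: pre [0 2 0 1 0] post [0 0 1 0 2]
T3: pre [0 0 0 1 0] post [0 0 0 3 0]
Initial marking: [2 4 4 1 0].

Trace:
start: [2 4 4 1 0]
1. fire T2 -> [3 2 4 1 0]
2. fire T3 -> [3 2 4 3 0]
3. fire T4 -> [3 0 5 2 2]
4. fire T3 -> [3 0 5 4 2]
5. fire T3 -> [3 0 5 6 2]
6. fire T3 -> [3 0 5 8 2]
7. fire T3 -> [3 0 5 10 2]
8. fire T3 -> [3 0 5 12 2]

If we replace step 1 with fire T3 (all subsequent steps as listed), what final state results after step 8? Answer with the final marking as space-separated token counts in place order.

2 2 5 14 2

(re-executing from step 1 with the substitution; state before step 1: [2 4 4 1 0])
1. fire T3 -> [2 4 4 3 0]
2. fire T3 -> [2 4 4 5 0]
3. fire T4 -> [2 2 5 4 2]
4. fire T3 -> [2 2 5 6 2]
5. fire T3 -> [2 2 5 8 2]
6. fire T3 -> [2 2 5 10 2]
7. fire T3 -> [2 2 5 12 2]
8. fire T3 -> [2 2 5 14 2]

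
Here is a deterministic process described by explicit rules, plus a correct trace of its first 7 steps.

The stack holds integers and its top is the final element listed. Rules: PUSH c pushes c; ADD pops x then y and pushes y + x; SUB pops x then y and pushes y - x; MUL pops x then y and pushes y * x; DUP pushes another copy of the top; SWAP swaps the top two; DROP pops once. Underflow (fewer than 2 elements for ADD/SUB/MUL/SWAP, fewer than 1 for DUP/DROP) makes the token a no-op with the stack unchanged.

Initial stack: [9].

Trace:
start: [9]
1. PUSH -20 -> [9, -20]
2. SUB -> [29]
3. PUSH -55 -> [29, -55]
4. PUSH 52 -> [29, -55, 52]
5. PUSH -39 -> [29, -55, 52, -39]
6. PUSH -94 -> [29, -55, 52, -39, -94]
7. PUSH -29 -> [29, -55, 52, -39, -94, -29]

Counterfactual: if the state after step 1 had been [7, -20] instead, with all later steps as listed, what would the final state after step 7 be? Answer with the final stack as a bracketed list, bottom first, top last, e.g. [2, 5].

[27, -55, 52, -39, -94, -29]

state after step 1 := [7, -20]
2. SUB -> [27]
3. PUSH -55 -> [27, -55]
4. PUSH 52 -> [27, -55, 52]
5. PUSH -39 -> [27, -55, 52, -39]
6. PUSH -94 -> [27, -55, 52, -39, -94]
7. PUSH -29 -> [27, -55, 52, -39, -94, -29]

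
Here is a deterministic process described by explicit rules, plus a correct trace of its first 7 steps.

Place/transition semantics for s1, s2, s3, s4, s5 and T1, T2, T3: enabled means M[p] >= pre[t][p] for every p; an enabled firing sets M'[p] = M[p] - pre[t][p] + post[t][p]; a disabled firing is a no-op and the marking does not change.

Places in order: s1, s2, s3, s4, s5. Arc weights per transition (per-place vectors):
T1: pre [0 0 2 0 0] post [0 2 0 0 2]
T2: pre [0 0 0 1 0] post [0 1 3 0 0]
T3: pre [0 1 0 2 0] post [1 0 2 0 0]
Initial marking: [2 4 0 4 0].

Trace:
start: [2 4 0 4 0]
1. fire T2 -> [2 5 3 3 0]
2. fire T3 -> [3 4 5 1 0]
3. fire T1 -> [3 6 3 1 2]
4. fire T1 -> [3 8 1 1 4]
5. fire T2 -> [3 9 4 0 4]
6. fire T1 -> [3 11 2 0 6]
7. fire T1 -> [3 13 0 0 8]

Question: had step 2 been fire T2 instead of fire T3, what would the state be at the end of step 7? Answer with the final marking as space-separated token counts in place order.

2 15 1 1 8

(re-executing from step 2 with the substitution; state before step 2: [2 5 3 3 0])
2. fire T2 -> [2 6 6 2 0]
3. fire T1 -> [2 8 4 2 2]
4. fire T1 -> [2 10 2 2 4]
5. fire T2 -> [2 11 5 1 4]
6. fire T1 -> [2 13 3 1 6]
7. fire T1 -> [2 15 1 1 8]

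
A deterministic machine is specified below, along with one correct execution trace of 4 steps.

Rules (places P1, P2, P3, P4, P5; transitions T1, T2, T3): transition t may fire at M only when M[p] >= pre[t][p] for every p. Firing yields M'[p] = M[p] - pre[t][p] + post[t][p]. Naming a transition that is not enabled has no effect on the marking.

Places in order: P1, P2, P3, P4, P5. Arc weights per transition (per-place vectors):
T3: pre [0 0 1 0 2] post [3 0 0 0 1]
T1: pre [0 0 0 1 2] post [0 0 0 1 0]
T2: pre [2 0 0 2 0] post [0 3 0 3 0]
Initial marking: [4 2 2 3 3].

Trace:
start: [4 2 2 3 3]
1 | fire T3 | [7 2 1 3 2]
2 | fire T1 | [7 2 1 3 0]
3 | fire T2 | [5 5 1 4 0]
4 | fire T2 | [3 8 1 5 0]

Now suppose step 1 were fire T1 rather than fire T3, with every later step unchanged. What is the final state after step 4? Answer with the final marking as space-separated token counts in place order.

0 8 2 5 1

(re-executing from step 1 with the substitution; state before step 1: [4 2 2 3 3])
1 | fire T1 | [4 2 2 3 1]
2 | fire T1 | [4 2 2 3 1]
3 | fire T2 | [2 5 2 4 1]
4 | fire T2 | [0 8 2 5 1]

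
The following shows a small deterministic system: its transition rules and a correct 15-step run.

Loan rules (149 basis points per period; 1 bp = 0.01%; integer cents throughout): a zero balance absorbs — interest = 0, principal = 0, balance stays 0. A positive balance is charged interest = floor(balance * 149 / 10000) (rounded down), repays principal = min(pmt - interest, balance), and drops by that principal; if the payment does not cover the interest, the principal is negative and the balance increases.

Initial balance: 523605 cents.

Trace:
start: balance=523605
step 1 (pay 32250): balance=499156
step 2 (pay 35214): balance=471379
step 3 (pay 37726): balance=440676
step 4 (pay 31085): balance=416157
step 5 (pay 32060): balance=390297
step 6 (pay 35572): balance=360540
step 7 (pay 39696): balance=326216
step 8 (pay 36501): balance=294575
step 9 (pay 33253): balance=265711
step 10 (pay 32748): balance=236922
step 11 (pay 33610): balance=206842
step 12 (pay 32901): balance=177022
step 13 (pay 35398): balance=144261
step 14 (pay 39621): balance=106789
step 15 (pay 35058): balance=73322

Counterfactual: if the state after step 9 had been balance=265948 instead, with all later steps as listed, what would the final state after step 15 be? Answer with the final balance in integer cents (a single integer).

state after step 9 := balance=265948
step 10 (pay 32748): balance=237162
step 11 (pay 33610): balance=207085
step 12 (pay 32901): balance=177269
step 13 (pay 35398): balance=144512
step 14 (pay 39621): balance=107044
step 15 (pay 35058): balance=73580

73580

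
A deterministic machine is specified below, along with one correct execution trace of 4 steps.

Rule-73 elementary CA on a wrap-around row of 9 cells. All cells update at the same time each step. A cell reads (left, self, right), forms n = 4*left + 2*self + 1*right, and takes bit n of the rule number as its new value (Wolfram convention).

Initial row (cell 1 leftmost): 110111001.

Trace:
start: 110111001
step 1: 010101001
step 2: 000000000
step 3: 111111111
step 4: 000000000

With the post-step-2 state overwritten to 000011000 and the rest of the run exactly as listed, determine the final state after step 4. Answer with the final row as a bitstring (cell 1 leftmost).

001011010

state after step 2 := 000011000
step 3: 111011011
step 4: 001011010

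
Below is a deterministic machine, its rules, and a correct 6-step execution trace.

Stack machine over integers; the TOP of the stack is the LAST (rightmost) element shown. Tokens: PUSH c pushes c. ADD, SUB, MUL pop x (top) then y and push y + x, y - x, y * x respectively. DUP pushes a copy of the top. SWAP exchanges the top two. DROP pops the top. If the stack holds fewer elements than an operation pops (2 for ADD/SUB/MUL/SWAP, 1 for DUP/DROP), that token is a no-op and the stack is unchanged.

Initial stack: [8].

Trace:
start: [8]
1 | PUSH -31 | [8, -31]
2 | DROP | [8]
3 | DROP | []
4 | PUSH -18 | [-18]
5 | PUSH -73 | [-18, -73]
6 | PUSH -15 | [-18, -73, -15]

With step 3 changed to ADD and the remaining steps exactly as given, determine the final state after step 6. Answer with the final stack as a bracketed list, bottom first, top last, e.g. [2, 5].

[8, -18, -73, -15]

(re-executing from step 3 with the substitution; state before step 3: [8])
3 | ADD | [8]
4 | PUSH -18 | [8, -18]
5 | PUSH -73 | [8, -18, -73]
6 | PUSH -15 | [8, -18, -73, -15]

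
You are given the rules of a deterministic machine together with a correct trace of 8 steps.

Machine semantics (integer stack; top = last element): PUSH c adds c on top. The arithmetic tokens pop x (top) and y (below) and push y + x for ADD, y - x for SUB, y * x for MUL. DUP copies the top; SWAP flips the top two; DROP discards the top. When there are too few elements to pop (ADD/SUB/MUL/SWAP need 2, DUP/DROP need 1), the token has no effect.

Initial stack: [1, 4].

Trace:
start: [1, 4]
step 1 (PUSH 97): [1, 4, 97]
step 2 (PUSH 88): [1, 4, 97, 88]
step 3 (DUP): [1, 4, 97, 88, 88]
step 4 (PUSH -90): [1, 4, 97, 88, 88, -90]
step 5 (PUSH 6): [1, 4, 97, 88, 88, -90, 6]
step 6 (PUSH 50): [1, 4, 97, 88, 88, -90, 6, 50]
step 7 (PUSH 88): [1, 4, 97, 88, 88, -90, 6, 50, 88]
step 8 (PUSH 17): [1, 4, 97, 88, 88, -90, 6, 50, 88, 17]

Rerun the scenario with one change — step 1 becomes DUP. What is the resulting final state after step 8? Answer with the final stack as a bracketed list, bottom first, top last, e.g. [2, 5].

[1, 4, 4, 88, 88, -90, 6, 50, 88, 17]

(re-executing from step 1 with the substitution; state before step 1: [1, 4])
step 1 (DUP): [1, 4, 4]
step 2 (PUSH 88): [1, 4, 4, 88]
step 3 (DUP): [1, 4, 4, 88, 88]
step 4 (PUSH -90): [1, 4, 4, 88, 88, -90]
step 5 (PUSH 6): [1, 4, 4, 88, 88, -90, 6]
step 6 (PUSH 50): [1, 4, 4, 88, 88, -90, 6, 50]
step 7 (PUSH 88): [1, 4, 4, 88, 88, -90, 6, 50, 88]
step 8 (PUSH 17): [1, 4, 4, 88, 88, -90, 6, 50, 88, 17]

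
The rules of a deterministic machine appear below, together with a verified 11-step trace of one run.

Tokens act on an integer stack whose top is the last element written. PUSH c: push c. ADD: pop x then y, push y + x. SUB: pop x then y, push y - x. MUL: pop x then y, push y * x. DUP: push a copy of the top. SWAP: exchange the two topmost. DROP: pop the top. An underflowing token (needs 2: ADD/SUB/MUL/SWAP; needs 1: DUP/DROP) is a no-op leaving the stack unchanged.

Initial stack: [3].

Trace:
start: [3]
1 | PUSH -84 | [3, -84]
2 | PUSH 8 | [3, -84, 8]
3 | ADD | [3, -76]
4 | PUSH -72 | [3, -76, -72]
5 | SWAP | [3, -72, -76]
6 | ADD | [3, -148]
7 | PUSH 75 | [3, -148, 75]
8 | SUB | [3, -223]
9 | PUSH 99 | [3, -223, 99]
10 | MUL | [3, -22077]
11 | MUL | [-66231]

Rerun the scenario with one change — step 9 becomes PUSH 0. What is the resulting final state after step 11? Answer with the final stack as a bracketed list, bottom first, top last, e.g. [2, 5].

[0]

(re-executing from step 9 with the substitution; state before step 9: [3, -223])
9 | PUSH 0 | [3, -223, 0]
10 | MUL | [3, 0]
11 | MUL | [0]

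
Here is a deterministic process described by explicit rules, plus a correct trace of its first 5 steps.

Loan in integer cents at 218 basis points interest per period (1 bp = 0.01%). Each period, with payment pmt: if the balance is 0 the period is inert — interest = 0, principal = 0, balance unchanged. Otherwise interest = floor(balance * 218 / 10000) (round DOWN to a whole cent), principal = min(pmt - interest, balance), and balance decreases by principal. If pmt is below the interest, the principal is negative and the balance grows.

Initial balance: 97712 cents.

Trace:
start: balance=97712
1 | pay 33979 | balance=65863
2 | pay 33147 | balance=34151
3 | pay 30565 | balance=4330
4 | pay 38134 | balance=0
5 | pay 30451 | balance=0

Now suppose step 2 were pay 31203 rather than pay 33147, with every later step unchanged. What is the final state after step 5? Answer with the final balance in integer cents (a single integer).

0

(re-executing from step 2 with the substitution; state before step 2: balance=65863)
2 | pay 31203 | balance=36095
3 | pay 30565 | balance=6316
4 | pay 38134 | balance=0
5 | pay 30451 | balance=0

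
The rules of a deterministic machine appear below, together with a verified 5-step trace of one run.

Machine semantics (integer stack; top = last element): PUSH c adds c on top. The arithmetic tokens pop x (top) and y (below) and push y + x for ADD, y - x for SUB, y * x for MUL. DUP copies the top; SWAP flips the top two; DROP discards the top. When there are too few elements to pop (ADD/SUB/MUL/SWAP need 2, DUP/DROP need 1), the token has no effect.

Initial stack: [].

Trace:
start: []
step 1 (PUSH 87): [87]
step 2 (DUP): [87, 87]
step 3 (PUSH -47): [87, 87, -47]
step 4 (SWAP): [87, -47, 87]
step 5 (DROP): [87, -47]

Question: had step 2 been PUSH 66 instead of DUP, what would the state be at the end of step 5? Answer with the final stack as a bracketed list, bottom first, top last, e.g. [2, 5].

(re-executing from step 2 with the substitution; state before step 2: [87])
step 2 (PUSH 66): [87, 66]
step 3 (PUSH -47): [87, 66, -47]
step 4 (SWAP): [87, -47, 66]
step 5 (DROP): [87, -47]

[87, -47]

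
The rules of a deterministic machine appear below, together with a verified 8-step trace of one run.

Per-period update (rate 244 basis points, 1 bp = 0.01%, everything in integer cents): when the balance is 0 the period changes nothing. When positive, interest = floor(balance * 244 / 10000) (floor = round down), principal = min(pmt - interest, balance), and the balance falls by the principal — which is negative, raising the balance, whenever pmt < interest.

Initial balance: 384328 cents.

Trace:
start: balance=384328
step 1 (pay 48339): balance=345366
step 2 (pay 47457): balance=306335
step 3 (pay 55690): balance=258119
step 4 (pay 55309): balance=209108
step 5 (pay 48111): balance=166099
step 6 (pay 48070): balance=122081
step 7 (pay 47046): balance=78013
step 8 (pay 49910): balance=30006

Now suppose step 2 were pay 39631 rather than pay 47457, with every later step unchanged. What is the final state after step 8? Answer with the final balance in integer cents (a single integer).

39050

(re-executing from step 2 with the substitution; state before step 2: balance=345366)
step 2 (pay 39631): balance=314161
step 3 (pay 55690): balance=266136
step 4 (pay 55309): balance=217320
step 5 (pay 48111): balance=174511
step 6 (pay 48070): balance=130699
step 7 (pay 47046): balance=86842
step 8 (pay 49910): balance=39050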